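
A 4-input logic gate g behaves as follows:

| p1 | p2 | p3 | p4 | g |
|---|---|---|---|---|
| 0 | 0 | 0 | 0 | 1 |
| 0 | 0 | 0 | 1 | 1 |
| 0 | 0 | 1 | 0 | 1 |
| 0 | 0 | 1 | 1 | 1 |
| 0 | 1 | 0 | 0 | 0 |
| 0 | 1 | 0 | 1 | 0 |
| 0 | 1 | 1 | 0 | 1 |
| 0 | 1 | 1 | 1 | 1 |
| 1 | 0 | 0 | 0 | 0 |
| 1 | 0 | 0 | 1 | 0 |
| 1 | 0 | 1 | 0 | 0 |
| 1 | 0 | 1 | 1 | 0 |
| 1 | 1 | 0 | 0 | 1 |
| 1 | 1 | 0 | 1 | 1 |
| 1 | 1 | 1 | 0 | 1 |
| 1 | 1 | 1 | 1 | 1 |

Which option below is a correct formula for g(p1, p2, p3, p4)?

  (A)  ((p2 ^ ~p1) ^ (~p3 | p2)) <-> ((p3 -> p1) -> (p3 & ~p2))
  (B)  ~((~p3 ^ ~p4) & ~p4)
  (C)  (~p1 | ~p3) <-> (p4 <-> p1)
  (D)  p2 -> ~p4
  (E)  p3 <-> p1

(B) disagrees with g on (0,0,1,0) (formula → 0, table → 1); rule it out.
(C) disagrees with g on (0,0,0,1) (formula → 0, table → 1); rule it out.
(D) disagrees with g on (0,1,0,0) (formula → 1, table → 0); rule it out.
(E) disagrees with g on (0,0,1,0) (formula → 0, table → 1); rule it out.
Only (A) survives; checking it on all 16 rows confirms it matches g.

A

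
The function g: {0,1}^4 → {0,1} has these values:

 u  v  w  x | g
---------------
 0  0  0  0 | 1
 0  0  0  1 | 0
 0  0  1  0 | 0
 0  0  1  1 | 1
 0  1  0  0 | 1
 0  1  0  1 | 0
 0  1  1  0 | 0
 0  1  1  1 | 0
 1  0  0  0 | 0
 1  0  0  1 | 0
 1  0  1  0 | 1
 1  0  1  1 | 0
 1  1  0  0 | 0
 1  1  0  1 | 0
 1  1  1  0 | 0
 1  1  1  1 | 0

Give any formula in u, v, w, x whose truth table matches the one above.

Collect the rows where g=1 — (0,0,0,0), (0,0,1,1), (0,1,0,0), (1,0,1,0) — and write one minterm per row: ¬u·¬v·¬w·¬x, ¬u·¬v·w·x, ¬u·v·¬w·¬x, u·¬v·w·¬x. Their union (logical OR) reproduces the table exactly.

g(u, v, w, x) = (((((NOT u AND NOT v) AND NOT w) AND NOT x) OR (((NOT u AND NOT v) AND w) AND x)) OR (((NOT u AND v) AND NOT w) AND NOT x)) OR (((u AND NOT v) AND w) AND NOT x)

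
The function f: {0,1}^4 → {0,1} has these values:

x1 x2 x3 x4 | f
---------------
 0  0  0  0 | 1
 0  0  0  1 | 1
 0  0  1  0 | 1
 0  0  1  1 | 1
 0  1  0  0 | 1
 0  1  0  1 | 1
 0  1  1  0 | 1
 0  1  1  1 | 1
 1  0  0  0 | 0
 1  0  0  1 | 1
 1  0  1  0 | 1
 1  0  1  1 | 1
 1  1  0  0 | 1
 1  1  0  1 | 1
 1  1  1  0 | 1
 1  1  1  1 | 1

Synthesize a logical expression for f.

f(x1, x2, x3, x4) = (((x1 · x2') · x3') · x4')'

f is 0 on exactly one input, (1,0,0,0), whose minterm is x1·¬x2·¬x3·¬x4. So f is the negation of that single conjunction.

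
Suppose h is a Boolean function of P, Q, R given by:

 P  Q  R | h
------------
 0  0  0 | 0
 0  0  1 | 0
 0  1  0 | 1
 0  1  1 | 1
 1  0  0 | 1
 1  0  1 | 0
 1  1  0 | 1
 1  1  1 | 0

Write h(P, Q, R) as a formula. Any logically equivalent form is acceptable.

h(P, Q, R) = ((((not P and Q) and not R) or ((not P and Q) and R)) or ((P and not Q) and not R)) or ((P and Q) and not R)

h=1 on 4 inputs: (0,1,0), (0,1,1), (1,0,0), (1,1,0). Reading each as a conjunction of literals (¬P·Q·¬R, ¬P·Q·R, P·¬Q·¬R, P·Q·¬R) and taking the OR gives the canonical DNF.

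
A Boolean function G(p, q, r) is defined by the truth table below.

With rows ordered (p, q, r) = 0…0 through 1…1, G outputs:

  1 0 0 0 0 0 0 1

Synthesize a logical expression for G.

Collect the rows where G=1 — (0,0,0), (1,1,1) — and write one minterm per row: ¬p·¬q·¬r, p·q·r. Their union (logical OR) reproduces the table exactly.

G(p, q, r) = ((NOT p AND NOT q) AND NOT r) OR ((p AND q) AND r)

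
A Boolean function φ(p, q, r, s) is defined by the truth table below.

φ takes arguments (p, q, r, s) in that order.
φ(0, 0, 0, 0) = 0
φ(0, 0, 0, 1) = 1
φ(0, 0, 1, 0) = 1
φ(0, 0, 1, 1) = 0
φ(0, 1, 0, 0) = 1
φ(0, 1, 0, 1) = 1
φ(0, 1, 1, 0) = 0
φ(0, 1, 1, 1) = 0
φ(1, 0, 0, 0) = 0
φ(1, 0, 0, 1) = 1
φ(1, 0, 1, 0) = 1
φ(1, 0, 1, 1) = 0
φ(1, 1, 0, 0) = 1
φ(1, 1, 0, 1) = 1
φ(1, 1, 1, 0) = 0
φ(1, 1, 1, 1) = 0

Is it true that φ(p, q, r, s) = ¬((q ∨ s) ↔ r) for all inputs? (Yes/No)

Test each input against both φ and the formula:
  p=0, q=0, r=0, s=0: formula gives 0, φ = 0 ✓
  p=0, q=0, r=0, s=1: formula gives 1, φ = 1 ✓
  p=0, q=0, r=1, s=0: formula gives 1, φ = 1 ✓
  p=0, q=0, r=1, s=1: formula gives 0, φ = 0 ✓
  … (the remaining 12 rows also agree.)
No disagreement on any input; they are logically equivalent.

Yes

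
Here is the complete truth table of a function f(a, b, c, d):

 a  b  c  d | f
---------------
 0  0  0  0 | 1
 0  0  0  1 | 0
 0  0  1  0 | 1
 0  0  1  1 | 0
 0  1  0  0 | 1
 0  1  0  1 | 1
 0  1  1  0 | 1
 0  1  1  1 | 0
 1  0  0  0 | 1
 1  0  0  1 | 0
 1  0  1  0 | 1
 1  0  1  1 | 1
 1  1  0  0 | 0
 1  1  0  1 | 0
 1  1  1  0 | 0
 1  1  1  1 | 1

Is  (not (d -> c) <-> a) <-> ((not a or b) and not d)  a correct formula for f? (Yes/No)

Check the formula against f row by row:
  a=0, b=0, c=0, d=0: formula gives 1, f = 1 ✓
  a=0, b=0, c=0, d=1: formula gives 1, but f = 0 ✗
Row (0,0,0,1) is a counterexample, so the formula is not equivalent to f.

No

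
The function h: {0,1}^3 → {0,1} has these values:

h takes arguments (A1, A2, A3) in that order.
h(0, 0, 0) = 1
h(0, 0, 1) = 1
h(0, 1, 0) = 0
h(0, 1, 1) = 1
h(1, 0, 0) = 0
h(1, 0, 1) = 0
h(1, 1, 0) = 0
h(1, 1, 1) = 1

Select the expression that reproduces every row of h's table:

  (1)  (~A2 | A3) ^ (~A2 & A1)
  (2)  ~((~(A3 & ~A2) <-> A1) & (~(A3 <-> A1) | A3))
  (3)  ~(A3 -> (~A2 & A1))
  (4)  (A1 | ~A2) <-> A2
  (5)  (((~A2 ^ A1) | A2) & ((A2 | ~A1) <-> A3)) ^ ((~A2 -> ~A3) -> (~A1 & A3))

(2): at (0,0,1) it gives 0, but h = 1 — eliminated.
(3): at (0,0,0) it gives 0, but h = 1 — eliminated.
(4): at (0,0,0) it gives 0, but h = 1 — eliminated.
(5): at (0,0,0) it gives 0, but h = 1 — eliminated.
(1) is the remaining candidate, and it agrees with h on all 8 inputs.

1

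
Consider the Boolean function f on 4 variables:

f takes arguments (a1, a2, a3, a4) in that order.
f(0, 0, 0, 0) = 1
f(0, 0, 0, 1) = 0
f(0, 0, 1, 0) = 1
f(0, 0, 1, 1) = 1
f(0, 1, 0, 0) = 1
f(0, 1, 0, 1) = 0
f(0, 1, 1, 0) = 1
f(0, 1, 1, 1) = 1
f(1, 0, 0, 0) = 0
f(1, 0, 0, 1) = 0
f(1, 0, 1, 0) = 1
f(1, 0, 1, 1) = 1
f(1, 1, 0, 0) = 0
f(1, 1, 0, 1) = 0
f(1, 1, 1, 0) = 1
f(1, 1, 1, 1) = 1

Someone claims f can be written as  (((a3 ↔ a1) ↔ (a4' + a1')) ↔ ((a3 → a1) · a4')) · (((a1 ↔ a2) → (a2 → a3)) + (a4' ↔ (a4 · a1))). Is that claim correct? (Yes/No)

Yes

Evaluate (((a3 ↔ a1) ↔ (a4' + a1')) ↔ ((a3 → a1) · a4')) · (((a1 ↔ a2) → (a2 → a3)) + (a4' ↔ (a4 · a1))) on each row and compare to f:
  a1=0, a2=0, a3=0, a4=0: formula gives 1, f = 1 ✓
  a1=0, a2=0, a3=0, a4=1: formula gives 0, f = 0 ✓
  a1=0, a2=0, a3=1, a4=0: formula gives 1, f = 1 ✓
  a1=0, a2=0, a3=1, a4=1: formula gives 1, f = 1 ✓
  …and likewise for the remaining 12 rows.
No disagreement on any input; they are logically equivalent.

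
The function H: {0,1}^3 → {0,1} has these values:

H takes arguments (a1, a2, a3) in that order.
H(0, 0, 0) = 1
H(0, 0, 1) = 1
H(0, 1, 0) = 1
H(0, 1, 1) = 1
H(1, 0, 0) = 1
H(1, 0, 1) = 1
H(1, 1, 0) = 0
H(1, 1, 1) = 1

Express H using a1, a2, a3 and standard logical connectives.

H(a1, a2, a3) = NOT ((a1 AND a2) AND NOT a3)

H is 0 on exactly one input, (1,1,0), whose minterm is a1·a2·¬a3. So H is the negation of that single conjunction.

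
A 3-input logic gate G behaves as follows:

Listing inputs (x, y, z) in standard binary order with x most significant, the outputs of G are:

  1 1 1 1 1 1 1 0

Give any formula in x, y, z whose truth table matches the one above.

G(x, y, z) = not ((x and y) and z)

The output is 0 only when every input is 1 — NAND of all inputs.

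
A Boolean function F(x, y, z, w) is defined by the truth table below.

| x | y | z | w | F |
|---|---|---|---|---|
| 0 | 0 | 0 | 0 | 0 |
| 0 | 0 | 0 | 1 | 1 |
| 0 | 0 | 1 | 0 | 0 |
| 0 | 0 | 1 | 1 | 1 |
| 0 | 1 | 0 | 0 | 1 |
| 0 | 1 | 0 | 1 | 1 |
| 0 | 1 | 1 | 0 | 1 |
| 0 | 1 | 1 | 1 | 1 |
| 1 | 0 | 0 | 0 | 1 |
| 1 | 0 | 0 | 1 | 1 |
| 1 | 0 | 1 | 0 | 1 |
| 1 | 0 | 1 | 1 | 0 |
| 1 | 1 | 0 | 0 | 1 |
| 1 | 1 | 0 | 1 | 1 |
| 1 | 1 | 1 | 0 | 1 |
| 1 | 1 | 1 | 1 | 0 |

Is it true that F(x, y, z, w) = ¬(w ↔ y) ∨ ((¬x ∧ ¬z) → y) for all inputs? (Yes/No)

No

Test each input against both F and the formula:
  x=0, y=0, z=0, w=0: formula gives 0, F = 0 ✓
  x=0, y=0, z=0, w=1: formula gives 1, F = 1 ✓
  x=0, y=0, z=1, w=0: formula gives 1, but F = 0 ✗
Since they disagree at (0,0,1,0), the expression is not a correct formula for F.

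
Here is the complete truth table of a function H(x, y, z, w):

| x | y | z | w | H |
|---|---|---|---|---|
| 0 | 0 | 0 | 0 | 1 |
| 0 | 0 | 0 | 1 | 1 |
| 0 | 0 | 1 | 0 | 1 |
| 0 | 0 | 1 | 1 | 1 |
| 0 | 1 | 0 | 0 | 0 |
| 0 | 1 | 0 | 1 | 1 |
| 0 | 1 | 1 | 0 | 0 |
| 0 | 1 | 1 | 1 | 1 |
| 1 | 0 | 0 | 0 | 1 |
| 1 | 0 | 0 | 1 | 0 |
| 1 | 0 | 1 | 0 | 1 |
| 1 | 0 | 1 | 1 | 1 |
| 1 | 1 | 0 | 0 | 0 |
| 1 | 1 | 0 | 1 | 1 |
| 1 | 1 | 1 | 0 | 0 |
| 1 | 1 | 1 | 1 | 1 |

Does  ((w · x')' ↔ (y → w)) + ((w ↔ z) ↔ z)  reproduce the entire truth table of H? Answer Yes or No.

Test each input against both H and the formula:
  x=0, y=0, z=0, w=0: formula gives 1, H = 1 ✓
  x=0, y=0, z=0, w=1: formula gives 1, H = 1 ✓
  x=0, y=0, z=1, w=0: formula gives 1, H = 1 ✓
  x=0, y=0, z=1, w=1: formula gives 1, H = 1 ✓
  …
  x=1, y=0, z=0, w=1: formula gives 1, but H = 0 ✗
Row (1,0,0,1) is a counterexample, so the formula is not equivalent to H.

No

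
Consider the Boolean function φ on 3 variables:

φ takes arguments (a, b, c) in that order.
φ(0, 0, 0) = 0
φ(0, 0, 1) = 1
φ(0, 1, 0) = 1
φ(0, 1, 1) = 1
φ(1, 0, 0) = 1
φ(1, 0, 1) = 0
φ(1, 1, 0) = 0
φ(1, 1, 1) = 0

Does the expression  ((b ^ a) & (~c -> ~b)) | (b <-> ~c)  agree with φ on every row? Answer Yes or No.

Check the formula against φ row by row:
  a=0, b=0, c=0: formula gives 0, φ = 0 ✓
  a=0, b=0, c=1: formula gives 1, φ = 1 ✓
  a=0, b=1, c=0: formula gives 1, φ = 1 ✓
  a=0, b=1, c=1: formula gives 1, φ = 1 ✓
  a=1, b=0, c=0: formula gives 1, φ = 1 ✓
  a=1, b=0, c=1: formula gives 1, but φ = 0 ✗
Since they disagree at (1,0,1), the expression is not a correct formula for φ.

No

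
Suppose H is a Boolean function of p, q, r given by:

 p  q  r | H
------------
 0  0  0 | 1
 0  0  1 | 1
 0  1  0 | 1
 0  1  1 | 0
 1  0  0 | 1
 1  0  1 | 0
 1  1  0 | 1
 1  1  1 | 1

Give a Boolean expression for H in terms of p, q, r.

The 0-rows are (0,1,1), (1,0,1). Take each as a conjunction (¬p·q·r, p·¬q·r), form their disjunction, and complement — that gives a formula that is 1 everywhere H is.

H(p, q, r) = not (((not p and q) and r) or ((p and not q) and r))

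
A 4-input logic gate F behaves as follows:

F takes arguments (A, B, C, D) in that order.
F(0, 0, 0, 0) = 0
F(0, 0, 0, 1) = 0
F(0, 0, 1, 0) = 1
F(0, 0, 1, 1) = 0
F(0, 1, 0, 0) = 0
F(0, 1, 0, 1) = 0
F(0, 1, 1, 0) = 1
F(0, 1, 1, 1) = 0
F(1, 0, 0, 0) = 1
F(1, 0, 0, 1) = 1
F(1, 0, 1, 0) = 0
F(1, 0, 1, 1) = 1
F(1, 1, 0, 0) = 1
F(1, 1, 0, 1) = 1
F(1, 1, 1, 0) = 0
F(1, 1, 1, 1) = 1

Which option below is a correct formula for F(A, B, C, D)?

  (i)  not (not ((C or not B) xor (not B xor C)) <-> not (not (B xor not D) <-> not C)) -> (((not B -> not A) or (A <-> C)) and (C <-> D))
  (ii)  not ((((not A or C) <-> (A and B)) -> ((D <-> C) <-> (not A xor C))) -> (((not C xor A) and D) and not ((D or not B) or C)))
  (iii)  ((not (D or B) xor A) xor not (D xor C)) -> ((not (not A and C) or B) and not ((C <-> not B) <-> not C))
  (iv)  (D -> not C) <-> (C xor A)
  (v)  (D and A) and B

iv

(i) fails at (0,0,0,0): the formula yields 1, F is 0.
(ii) fails at (0,0,0,0): the formula yields 1, F is 0.
(iii) fails at (0,0,0,0): the formula yields 1, F is 0.
(v) fails at (0,0,1,0): the formula yields 0, F is 1.
That leaves (iv). Evaluating it on every row reproduces the table of F exactly.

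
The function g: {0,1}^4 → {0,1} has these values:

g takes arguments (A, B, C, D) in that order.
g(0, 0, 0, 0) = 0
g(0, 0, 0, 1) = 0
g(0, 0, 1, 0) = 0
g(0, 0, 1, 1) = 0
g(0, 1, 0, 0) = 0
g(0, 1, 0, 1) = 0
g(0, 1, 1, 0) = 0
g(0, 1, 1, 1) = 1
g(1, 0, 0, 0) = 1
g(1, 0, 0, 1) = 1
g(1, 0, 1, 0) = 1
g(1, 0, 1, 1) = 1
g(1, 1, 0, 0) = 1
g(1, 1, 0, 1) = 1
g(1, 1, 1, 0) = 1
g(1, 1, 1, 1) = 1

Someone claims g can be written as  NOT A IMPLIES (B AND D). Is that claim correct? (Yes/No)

No

Test each input against both g and the formula:
  A=0, B=0, C=0, D=0: formula gives 0, g = 0 ✓
  A=0, B=0, C=0, D=1: formula gives 0, g = 0 ✓
  A=0, B=0, C=1, D=0: formula gives 0, g = 0 ✓
  A=0, B=0, C=1, D=1: formula gives 0, g = 0 ✓
  …
  A=0, B=1, C=0, D=1: formula gives 1, but g = 0 ✗
A single disagreement suffices: at (0,1,0,1) they differ, so the formula does not compute g.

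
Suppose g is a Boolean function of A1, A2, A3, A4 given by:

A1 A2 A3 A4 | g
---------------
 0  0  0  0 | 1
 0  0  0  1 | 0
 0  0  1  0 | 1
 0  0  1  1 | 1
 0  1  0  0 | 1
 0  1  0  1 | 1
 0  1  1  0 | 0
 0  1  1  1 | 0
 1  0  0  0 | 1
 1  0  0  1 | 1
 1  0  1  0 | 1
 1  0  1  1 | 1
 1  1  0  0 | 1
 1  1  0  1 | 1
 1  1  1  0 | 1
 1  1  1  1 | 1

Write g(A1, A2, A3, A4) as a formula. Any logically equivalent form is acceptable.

g(A1, A2, A3, A4) = ¬(((((¬A1 ∧ ¬A2) ∧ ¬A3) ∧ A4) ∨ (((¬A1 ∧ A2) ∧ A3) ∧ ¬A4)) ∨ (((¬A1 ∧ A2) ∧ A3) ∧ A4))

The 0-rows are (0,0,0,1), (0,1,1,0), (0,1,1,1). Take each as a conjunction (¬A1·¬A2·¬A3·A4, ¬A1·A2·A3·¬A4, ¬A1·A2·A3·A4), form their disjunction, and complement — that gives a formula that is 1 everywhere g is.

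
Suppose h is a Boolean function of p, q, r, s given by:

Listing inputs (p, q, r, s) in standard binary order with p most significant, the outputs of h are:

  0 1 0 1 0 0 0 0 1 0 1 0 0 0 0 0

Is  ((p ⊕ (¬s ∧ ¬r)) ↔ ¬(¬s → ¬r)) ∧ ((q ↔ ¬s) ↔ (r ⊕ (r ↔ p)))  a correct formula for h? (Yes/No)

Yes

Evaluate ((p ⊕ (¬s ∧ ¬r)) ↔ ¬(¬s → ¬r)) ∧ ((q ↔ ¬s) ↔ (r ⊕ (r ↔ p))) on each row and compare to h:
  p=0, q=0, r=0, s=0: formula gives 0, h = 0 ✓
  p=0, q=0, r=0, s=1: formula gives 1, h = 1 ✓
  p=0, q=0, r=1, s=0: formula gives 0, h = 0 ✓
  p=0, q=0, r=1, s=1: formula gives 1, h = 1 ✓
  …and likewise for the remaining 12 rows.
Every row agrees, so the formula is equivalent.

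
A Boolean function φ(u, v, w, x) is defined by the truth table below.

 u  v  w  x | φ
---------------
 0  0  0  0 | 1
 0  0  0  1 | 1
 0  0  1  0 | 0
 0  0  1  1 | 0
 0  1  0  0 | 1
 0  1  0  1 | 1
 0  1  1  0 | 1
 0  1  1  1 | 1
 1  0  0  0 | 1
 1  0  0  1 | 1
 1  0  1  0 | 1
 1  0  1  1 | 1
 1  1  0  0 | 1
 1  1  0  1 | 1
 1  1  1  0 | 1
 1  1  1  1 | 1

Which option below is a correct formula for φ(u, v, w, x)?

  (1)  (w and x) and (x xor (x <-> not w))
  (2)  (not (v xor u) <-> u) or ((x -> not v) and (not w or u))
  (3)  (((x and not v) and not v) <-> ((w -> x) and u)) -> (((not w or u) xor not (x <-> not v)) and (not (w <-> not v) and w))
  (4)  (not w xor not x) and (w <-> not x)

2

(1) disagrees with φ on (0,0,0,0) (formula → 0, table → 1); rule it out.
(3) disagrees with φ on (0,0,0,0) (formula → 0, table → 1); rule it out.
(4) disagrees with φ on (0,0,0,0) (formula → 0, table → 1); rule it out.
Only (2) survives; checking it on all 16 rows confirms it matches φ.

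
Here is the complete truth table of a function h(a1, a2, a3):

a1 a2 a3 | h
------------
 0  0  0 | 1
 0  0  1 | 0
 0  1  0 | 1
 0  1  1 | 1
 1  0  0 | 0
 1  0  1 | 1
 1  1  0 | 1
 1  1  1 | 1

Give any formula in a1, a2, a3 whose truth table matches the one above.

h(a1, a2, a3) = ~(((~a1 & ~a2) & a3) | ((a1 & ~a2) & ~a3))

h is 0 on only 2 rows — (0,0,1), (1,0,0). Writing each as a minterm (¬a1·¬a2·a3, a1·¬a2·¬a3) and OR-ing them characterizes exactly where h=0, so h is the negation of that disjunction.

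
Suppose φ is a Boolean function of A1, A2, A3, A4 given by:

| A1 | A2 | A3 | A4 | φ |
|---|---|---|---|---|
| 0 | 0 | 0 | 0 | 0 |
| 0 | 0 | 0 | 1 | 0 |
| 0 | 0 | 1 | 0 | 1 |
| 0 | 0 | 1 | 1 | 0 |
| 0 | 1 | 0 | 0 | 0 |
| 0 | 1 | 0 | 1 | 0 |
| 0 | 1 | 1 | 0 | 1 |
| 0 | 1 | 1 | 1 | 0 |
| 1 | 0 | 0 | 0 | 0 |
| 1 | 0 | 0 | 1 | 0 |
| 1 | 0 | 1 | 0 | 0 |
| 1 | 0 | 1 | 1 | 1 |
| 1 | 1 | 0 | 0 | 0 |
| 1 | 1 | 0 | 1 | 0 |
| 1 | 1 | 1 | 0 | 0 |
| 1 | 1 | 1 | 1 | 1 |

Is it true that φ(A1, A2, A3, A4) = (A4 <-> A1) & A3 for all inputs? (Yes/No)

Test each input against both φ and the formula:
  A1=0, A2=0, A3=0, A4=0: formula gives 0, φ = 0 ✓
  A1=0, A2=0, A3=0, A4=1: formula gives 0, φ = 0 ✓
  A1=0, A2=0, A3=1, A4=0: formula gives 1, φ = 1 ✓
  A1=0, A2=0, A3=1, A4=1: formula gives 0, φ = 0 ✓
  … (the remaining 12 rows also agree.)
No disagreement on any input; they are logically equivalent.

Yes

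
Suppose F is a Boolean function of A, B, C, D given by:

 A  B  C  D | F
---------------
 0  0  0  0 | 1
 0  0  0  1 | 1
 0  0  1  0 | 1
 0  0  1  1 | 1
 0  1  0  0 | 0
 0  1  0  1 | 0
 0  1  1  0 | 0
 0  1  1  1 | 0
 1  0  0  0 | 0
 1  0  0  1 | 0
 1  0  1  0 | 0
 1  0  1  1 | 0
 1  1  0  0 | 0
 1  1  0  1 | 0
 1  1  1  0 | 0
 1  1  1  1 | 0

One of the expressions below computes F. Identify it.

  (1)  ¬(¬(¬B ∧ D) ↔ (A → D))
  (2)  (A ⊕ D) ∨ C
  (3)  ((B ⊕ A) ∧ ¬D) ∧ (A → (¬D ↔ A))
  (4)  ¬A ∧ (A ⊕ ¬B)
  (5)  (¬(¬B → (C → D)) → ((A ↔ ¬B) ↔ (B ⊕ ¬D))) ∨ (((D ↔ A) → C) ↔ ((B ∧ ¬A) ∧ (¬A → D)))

(1) fails at (0,0,0,0): the formula yields 0, F is 1.
(2) fails at (0,0,0,0): the formula yields 0, F is 1.
(3) fails at (0,0,0,0): the formula yields 0, F is 1.
(5) fails at (0,0,1,0): the formula yields 0, F is 1.
Only (4) survives; checking it on all 16 rows confirms it matches F.

4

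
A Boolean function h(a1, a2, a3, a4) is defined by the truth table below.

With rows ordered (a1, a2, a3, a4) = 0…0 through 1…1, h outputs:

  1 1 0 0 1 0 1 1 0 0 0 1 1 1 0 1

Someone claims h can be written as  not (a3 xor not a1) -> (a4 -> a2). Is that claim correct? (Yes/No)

Test each input against both h and the formula:
  a1=0, a2=0, a3=0, a4=0: formula gives 1, h = 1 ✓
  a1=0, a2=0, a3=0, a4=1: formula gives 1, h = 1 ✓
  a1=0, a2=0, a3=1, a4=0: formula gives 1, but h = 0 ✗
Row (0,0,1,0) is a counterexample, so the formula is not equivalent to h.

No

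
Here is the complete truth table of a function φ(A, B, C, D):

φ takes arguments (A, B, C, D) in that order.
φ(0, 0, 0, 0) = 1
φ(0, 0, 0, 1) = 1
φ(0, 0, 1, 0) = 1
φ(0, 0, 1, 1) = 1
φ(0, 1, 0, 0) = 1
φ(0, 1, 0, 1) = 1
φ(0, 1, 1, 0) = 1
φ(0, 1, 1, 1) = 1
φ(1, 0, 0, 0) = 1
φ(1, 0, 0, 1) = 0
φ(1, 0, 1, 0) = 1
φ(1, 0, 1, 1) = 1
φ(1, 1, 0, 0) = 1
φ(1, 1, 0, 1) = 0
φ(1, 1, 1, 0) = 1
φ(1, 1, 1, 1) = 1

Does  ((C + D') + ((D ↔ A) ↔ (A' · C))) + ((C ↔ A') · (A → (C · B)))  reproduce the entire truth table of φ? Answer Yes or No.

Yes

Check the formula against φ row by row:
  A=0, B=0, C=0, D=0: formula gives 1, φ = 1 ✓
  A=0, B=0, C=0, D=1: formula gives 1, φ = 1 ✓
  A=0, B=0, C=1, D=0: formula gives 1, φ = 1 ✓
  A=0, B=0, C=1, D=1: formula gives 1, φ = 1 ✓
  … (the remaining 12 rows also agree.)
Every row agrees, so the formula is equivalent.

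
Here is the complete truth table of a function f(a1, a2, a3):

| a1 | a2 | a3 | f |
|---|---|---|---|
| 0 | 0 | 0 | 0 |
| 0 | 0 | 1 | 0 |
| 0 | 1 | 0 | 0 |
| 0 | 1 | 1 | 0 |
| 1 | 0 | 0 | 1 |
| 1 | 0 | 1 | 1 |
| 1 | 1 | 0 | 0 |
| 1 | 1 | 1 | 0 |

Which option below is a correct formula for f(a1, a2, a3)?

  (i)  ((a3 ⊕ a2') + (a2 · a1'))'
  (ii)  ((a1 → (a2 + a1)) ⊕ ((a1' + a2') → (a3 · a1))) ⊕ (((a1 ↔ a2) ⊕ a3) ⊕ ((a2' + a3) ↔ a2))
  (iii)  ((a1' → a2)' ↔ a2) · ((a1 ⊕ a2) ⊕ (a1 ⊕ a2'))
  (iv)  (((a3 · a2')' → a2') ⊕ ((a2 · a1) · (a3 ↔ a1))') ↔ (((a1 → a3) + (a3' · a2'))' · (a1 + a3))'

(i) fails at (0,0,1): the formula yields 1, f is 0.
(ii) fails at (0,0,1): the formula yields 1, f is 0.
(iv) fails at (0,1,0): the formula yields 1, f is 0.
Only (iii) survives; checking it on all 8 rows confirms it matches f.

iii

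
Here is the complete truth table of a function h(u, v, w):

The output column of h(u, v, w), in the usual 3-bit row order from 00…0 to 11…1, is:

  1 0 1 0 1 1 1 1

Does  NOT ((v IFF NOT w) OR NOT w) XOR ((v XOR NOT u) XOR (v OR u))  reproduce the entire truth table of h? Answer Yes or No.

Check the formula against h row by row:
  u=0, v=0, w=0: formula gives 1, h = 1 ✓
  u=0, v=0, w=1: formula gives 1, but h = 0 ✗
A single disagreement suffices: at (0,0,1) they differ, so the formula does not compute h.

No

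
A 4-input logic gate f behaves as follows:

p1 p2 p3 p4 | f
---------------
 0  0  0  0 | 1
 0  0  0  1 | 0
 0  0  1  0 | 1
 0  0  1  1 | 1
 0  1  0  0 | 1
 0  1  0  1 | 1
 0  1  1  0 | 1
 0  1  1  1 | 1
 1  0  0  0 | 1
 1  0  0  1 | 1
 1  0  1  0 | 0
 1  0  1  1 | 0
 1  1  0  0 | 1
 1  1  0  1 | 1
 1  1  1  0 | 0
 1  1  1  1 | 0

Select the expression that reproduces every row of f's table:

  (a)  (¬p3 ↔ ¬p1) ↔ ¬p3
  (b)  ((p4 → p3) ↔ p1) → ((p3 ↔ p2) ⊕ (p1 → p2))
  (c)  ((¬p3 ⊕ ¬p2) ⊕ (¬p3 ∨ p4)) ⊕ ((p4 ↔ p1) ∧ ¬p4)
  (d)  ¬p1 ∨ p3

b

(a) disagrees with f on (0,0,0,1) (formula → 1, table → 0); rule it out.
(c) disagrees with f on (0,0,0,0) (formula → 0, table → 1); rule it out.
(d) disagrees with f on (0,0,0,1) (formula → 1, table → 0); rule it out.
Only (b) survives; checking it on all 16 rows confirms it matches f.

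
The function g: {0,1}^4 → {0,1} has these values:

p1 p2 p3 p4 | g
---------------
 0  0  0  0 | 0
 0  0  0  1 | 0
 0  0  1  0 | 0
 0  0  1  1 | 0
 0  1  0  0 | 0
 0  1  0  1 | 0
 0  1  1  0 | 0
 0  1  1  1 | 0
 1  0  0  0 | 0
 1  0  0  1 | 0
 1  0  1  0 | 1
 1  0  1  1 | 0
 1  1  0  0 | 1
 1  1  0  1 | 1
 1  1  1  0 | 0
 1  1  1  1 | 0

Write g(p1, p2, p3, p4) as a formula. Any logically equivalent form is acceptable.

g=1 on 3 inputs: (1,0,1,0), (1,1,0,0), (1,1,0,1). Reading each as a conjunction of literals (p1·¬p2·p3·¬p4, p1·p2·¬p3·¬p4, p1·p2·¬p3·p4) and taking the OR gives the canonical DNF.

g(p1, p2, p3, p4) = ((((p1 ∧ ¬p2) ∧ p3) ∧ ¬p4) ∨ (((p1 ∧ p2) ∧ ¬p3) ∧ ¬p4)) ∨ (((p1 ∧ p2) ∧ ¬p3) ∧ p4)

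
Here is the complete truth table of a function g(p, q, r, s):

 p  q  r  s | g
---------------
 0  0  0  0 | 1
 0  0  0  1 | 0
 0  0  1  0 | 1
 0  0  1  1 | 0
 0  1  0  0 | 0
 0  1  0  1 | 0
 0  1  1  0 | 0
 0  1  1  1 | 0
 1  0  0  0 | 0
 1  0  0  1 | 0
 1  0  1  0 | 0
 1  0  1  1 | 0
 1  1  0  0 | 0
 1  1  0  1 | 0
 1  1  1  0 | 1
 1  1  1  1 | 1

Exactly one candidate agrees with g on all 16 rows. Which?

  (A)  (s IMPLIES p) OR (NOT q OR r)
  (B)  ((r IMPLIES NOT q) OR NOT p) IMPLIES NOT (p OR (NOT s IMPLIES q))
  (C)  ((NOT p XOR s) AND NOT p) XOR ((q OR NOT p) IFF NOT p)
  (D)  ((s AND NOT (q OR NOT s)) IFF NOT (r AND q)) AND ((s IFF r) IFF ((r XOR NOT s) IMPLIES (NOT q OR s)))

B

(A) disagrees with g on (0,0,0,1) (formula → 1, table → 0); rule it out.
(C) disagrees with g on (0,0,0,0) (formula → 0, table → 1); rule it out.
(D) disagrees with g on (0,0,0,0) (formula → 0, table → 1); rule it out.
(B) is the remaining candidate, and it agrees with g on all 16 inputs.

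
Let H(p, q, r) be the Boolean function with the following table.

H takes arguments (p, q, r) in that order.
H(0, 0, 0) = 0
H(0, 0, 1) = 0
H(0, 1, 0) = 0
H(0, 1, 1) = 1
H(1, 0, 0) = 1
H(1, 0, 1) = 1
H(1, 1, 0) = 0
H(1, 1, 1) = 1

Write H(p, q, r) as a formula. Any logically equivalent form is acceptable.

H(p, q, r) = ((((not p and q) and r) or ((p and not q) and not r)) or ((p and not q) and r)) or ((p and q) and r)

The 1-rows are (0,1,1), (1,0,0), (1,0,1), (1,1,1). Each contributes one minterm — ¬p·q·r; p·¬q·¬r; p·¬q·r; p·q·r — and their disjunction is a sum-of-products form of H.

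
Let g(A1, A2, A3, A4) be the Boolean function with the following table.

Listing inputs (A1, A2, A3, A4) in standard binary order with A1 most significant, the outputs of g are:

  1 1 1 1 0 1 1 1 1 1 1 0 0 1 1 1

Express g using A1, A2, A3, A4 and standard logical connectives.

g(A1, A2, A3, A4) = ¬(((((¬A1 ∧ A2) ∧ ¬A3) ∧ ¬A4) ∨ (((A1 ∧ ¬A2) ∧ A3) ∧ A4)) ∨ (((A1 ∧ A2) ∧ ¬A3) ∧ ¬A4))

There are just 3 zero rows: (0,1,0,0), (1,0,1,1), (1,1,0,0). Their minterms are ¬A1·A2·¬A3·¬A4, A1·¬A2·A3·A4, A1·A2·¬A3·¬A4; the OR of those covers precisely the 0-outputs, and negating it yields g.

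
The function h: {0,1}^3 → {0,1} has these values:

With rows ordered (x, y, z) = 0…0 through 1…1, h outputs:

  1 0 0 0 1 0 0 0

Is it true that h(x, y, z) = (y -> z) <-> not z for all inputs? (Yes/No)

Evaluate (y -> z) <-> not z on each row and compare to h:
  x=0, y=0, z=0: formula gives 1, h = 1 ✓
  x=0, y=0, z=1: formula gives 0, h = 0 ✓
  x=0, y=1, z=0: formula gives 0, h = 0 ✓
  x=0, y=1, z=1: formula gives 0, h = 0 ✓
  x=1, y=0, z=0: formula gives 1, h = 1 ✓
  … (the remaining 3 rows also agree.)
All 8 rows match — the expression computes h exactly.

Yes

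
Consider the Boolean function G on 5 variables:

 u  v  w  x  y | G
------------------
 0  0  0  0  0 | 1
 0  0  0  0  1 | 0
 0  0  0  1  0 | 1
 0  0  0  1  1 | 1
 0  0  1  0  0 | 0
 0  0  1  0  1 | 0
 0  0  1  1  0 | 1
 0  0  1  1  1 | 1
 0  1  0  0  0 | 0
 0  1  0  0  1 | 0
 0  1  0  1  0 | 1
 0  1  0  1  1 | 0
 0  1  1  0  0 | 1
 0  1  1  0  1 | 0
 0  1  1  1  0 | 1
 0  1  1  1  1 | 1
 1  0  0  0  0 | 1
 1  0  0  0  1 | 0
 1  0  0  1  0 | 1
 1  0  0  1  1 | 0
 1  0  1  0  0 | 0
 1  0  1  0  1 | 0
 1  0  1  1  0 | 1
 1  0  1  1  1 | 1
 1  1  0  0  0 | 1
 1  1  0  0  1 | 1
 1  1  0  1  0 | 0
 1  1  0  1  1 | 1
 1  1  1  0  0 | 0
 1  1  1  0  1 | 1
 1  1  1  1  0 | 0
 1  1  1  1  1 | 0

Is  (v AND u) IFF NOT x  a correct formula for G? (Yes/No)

No

Evaluate (v AND u) IFF NOT x on each row and compare to G:
  u=0, v=0, w=0, x=0, y=0: formula gives 0, but G = 1 ✗
A single disagreement suffices: at (0,0,0,0,0) they differ, so the formula does not compute G.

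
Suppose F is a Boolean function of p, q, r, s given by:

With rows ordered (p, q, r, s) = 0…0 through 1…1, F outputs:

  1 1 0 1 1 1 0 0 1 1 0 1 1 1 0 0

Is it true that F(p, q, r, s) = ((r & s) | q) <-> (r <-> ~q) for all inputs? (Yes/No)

Check the formula against F row by row:
  p=0, q=0, r=0, s=0: formula gives 1, F = 1 ✓
  p=0, q=0, r=0, s=1: formula gives 1, F = 1 ✓
  p=0, q=0, r=1, s=0: formula gives 0, F = 0 ✓
  p=0, q=0, r=1, s=1: formula gives 1, F = 1 ✓
  …and likewise for the remaining 12 rows.
Every row agrees, so the formula is equivalent.

Yes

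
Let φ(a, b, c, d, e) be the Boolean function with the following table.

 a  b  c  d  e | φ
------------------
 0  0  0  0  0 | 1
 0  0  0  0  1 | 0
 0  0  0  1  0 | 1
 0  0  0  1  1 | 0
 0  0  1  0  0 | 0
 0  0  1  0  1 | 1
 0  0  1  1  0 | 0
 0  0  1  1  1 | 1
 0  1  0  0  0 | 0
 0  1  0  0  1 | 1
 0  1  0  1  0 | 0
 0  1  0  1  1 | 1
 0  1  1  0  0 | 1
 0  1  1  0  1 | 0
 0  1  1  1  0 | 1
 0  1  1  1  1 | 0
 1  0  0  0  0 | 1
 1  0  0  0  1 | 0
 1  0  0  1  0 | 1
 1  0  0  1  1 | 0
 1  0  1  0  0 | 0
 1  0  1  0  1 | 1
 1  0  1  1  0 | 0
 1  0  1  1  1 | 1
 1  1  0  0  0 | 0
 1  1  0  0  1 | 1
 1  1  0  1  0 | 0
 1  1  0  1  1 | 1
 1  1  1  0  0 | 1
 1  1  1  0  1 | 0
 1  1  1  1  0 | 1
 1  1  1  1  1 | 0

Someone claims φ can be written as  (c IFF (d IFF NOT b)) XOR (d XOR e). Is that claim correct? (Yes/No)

Test each input against both φ and the formula:
  a=0, b=0, c=0, d=0, e=0: formula gives 1, φ = 1 ✓
  a=0, b=0, c=0, d=0, e=1: formula gives 0, φ = 0 ✓
  a=0, b=0, c=0, d=1, e=0: formula gives 1, φ = 1 ✓
  a=0, b=0, c=0, d=1, e=1: formula gives 0, φ = 0 ✓
  … (the remaining 28 rows also agree.)
Every row agrees, so the formula is equivalent.

Yes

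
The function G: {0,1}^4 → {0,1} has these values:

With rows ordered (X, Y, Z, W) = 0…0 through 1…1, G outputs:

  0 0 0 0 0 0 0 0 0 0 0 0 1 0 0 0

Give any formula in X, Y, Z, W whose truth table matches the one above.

Only row (1,1,0,0) gives 1. That row's minterm X·Y·¬Z·¬W is G directly.

G(X, Y, Z, W) = ((X and Y) and not Z) and not W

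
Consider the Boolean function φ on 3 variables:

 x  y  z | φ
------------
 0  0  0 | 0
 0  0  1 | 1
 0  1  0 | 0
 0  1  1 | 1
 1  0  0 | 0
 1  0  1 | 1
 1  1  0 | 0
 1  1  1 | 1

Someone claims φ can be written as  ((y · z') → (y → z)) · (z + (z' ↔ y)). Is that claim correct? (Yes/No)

Test each input against both φ and the formula:
  x=0, y=0, z=0: formula gives 0, φ = 0 ✓
  x=0, y=0, z=1: formula gives 1, φ = 1 ✓
  x=0, y=1, z=0: formula gives 0, φ = 0 ✓
  x=0, y=1, z=1: formula gives 1, φ = 1 ✓
  x=1, y=0, z=0: formula gives 0, φ = 0 ✓
  … (the remaining 3 rows also agree.)
All 8 rows match — the expression computes φ exactly.

Yes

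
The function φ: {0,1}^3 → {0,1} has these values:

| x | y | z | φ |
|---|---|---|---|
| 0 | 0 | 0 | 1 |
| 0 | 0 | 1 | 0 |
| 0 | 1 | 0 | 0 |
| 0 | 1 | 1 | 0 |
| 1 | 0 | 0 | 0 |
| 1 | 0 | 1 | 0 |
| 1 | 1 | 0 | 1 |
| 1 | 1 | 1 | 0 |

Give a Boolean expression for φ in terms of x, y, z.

φ(x, y, z) = ((not x and not y) and not z) or ((x and y) and not z)

φ=1 on 2 inputs: (0,0,0), (1,1,0). Reading each as a conjunction of literals (¬x·¬y·¬z, x·y·¬z) and taking the OR gives the canonical DNF.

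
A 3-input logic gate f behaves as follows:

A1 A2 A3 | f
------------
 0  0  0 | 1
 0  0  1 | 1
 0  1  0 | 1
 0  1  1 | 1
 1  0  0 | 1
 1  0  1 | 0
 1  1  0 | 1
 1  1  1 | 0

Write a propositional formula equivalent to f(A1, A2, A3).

f(A1, A2, A3) = ~(((A1 & ~A2) & A3) | ((A1 & A2) & A3))

There are just 2 zero rows: (1,0,1), (1,1,1). Their minterms are A1·¬A2·A3, A1·A2·A3; the OR of those covers precisely the 0-outputs, and negating it yields f.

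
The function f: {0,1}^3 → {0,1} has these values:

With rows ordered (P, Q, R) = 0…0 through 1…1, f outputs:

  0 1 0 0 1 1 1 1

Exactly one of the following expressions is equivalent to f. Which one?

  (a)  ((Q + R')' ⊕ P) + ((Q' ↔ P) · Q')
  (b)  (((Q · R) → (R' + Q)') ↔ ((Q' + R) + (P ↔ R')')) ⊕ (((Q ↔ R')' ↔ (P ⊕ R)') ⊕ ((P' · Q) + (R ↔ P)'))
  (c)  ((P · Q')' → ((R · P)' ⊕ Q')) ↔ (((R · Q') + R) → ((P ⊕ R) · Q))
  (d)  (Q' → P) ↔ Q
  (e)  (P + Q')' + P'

a

(b) fails at (0,1,1): the formula yields 1, f is 0.
(c) fails at (0,1,0): the formula yields 1, f is 0.
(d) fails at (0,0,0): the formula yields 1, f is 0.
(e) fails at (0,0,0): the formula yields 1, f is 0.
That leaves (a). Evaluating it on every row reproduces the table of f exactly.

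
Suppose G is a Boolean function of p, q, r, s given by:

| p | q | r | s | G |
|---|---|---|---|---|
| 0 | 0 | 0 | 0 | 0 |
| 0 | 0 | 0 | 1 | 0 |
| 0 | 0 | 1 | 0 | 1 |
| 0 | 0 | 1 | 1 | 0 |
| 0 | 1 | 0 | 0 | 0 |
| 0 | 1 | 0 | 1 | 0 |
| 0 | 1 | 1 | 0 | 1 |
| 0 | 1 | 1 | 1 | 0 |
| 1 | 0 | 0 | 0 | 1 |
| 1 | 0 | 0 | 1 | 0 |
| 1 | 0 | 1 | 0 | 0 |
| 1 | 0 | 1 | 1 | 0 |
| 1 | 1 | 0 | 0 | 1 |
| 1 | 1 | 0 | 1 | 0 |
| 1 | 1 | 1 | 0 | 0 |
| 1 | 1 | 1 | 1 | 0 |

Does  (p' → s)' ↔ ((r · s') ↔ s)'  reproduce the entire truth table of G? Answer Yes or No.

Yes

Check the formula against G row by row:
  p=0, q=0, r=0, s=0: formula gives 0, G = 0 ✓
  p=0, q=0, r=0, s=1: formula gives 0, G = 0 ✓
  p=0, q=0, r=1, s=0: formula gives 1, G = 1 ✓
  p=0, q=0, r=1, s=1: formula gives 0, G = 0 ✓
  …and likewise for the remaining 12 rows.
Every row agrees, so the formula is equivalent.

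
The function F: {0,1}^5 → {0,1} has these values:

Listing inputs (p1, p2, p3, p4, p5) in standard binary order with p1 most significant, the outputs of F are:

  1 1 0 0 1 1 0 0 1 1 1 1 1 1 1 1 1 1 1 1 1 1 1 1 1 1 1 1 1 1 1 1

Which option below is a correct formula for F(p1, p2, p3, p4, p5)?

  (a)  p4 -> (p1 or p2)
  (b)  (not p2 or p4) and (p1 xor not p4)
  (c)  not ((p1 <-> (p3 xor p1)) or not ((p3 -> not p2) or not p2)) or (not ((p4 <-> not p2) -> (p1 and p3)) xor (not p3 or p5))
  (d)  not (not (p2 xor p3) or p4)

(b) fails at (0,1,0,0,0): the formula yields 0, F is 1.
(c) fails at (0,0,1,1,0): the formula yields 1, F is 0.
(d) fails at (0,0,0,0,0): the formula yields 0, F is 1.
(a) is the remaining candidate, and it agrees with F on all 32 inputs.

a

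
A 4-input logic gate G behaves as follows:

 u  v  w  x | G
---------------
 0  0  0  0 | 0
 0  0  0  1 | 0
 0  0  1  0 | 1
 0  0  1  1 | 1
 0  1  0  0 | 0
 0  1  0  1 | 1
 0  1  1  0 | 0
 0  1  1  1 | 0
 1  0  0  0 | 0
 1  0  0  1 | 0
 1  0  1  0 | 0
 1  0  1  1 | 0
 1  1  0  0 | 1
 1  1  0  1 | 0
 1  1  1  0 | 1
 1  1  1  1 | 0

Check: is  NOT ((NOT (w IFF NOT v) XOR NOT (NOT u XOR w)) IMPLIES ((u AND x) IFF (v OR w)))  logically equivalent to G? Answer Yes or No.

No

Check the formula against G row by row:
  u=0, v=0, w=0, x=0: formula gives 0, G = 0 ✓
  u=0, v=0, w=0, x=1: formula gives 0, G = 0 ✓
  u=0, v=0, w=1, x=0: formula gives 1, G = 1 ✓
  u=0, v=0, w=1, x=1: formula gives 1, G = 1 ✓
  …
  u=0, v=1, w=0, x=1: formula gives 0, but G = 1 ✗
Since they disagree at (0,1,0,1), the expression is not a correct formula for G.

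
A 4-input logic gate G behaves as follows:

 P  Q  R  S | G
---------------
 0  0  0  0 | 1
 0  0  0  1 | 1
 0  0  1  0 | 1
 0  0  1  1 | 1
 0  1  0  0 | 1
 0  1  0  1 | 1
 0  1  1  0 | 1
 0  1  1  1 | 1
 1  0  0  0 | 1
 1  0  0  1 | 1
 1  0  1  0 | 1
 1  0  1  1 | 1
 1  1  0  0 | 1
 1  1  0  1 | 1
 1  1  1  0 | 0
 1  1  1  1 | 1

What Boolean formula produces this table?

G(P, Q, R, S) = ~(((P & Q) & R) & ~S)

G is 0 on exactly one input, (1,1,1,0), whose minterm is P·Q·R·¬S. So G is the negation of that single conjunction.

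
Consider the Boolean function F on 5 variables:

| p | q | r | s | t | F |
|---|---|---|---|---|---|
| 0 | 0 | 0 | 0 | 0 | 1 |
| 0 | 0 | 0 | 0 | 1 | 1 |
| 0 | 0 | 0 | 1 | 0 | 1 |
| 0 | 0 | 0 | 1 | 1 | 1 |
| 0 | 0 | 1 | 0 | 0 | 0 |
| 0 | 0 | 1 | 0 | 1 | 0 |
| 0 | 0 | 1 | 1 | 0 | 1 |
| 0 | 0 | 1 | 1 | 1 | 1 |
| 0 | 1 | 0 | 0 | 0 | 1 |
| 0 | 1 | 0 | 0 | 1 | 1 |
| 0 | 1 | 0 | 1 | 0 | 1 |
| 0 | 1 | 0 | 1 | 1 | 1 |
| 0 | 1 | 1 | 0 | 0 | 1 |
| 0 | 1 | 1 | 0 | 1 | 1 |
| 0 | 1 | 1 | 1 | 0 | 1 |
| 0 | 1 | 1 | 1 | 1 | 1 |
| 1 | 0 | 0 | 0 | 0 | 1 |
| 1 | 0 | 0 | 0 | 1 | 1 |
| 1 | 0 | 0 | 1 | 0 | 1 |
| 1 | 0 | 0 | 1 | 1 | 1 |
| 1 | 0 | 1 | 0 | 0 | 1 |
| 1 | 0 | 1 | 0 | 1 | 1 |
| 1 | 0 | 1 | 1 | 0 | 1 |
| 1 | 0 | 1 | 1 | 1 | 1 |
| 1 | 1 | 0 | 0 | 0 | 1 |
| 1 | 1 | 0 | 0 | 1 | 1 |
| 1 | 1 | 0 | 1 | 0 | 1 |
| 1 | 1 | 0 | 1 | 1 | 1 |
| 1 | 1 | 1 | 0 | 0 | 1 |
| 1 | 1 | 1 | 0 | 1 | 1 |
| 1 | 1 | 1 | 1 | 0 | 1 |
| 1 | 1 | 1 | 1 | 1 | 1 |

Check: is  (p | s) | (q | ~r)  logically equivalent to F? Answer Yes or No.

Yes

Check the formula against F row by row:
  p=0, q=0, r=0, s=0, t=0: formula gives 1, F = 1 ✓
  p=0, q=0, r=0, s=0, t=1: formula gives 1, F = 1 ✓
  p=0, q=0, r=0, s=1, t=0: formula gives 1, F = 1 ✓
  p=0, q=0, r=0, s=1, t=1: formula gives 1, F = 1 ✓
  … (the remaining 28 rows also agree.)
No disagreement on any input; they are logically equivalent.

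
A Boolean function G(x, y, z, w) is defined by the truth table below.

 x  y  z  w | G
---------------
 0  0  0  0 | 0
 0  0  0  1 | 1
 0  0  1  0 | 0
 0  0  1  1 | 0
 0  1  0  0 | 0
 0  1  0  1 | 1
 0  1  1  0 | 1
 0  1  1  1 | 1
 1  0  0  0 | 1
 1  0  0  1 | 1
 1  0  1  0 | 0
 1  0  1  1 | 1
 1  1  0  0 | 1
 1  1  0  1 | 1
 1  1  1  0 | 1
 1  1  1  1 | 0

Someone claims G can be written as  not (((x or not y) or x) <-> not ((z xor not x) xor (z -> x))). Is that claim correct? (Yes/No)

No

Check the formula against G row by row:
  x=0, y=0, z=0, w=0: formula gives 0, G = 0 ✓
  x=0, y=0, z=0, w=1: formula gives 0, but G = 1 ✗
Since they disagree at (0,0,0,1), the expression is not a correct formula for G.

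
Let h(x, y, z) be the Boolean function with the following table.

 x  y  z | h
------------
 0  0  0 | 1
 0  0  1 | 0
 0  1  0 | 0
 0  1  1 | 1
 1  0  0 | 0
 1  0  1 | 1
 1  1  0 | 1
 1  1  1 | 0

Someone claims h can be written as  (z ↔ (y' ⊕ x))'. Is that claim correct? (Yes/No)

Check the formula against h row by row:
  x=0, y=0, z=0: formula gives 1, h = 1 ✓
  x=0, y=0, z=1: formula gives 0, h = 0 ✓
  x=0, y=1, z=0: formula gives 0, h = 0 ✓
  x=0, y=1, z=1: formula gives 1, h = 1 ✓
  x=1, y=0, z=0: formula gives 0, h = 0 ✓
  … (the remaining 3 rows also agree.)
Every row agrees, so the formula is equivalent.

Yes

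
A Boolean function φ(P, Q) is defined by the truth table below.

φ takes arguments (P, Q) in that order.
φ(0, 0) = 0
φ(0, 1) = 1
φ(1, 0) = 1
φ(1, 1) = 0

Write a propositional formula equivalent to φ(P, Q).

The output is 1 exactly when an odd number of inputs are 1 — the 2-way XOR (parity).

φ(P, Q) = P ⊕ Q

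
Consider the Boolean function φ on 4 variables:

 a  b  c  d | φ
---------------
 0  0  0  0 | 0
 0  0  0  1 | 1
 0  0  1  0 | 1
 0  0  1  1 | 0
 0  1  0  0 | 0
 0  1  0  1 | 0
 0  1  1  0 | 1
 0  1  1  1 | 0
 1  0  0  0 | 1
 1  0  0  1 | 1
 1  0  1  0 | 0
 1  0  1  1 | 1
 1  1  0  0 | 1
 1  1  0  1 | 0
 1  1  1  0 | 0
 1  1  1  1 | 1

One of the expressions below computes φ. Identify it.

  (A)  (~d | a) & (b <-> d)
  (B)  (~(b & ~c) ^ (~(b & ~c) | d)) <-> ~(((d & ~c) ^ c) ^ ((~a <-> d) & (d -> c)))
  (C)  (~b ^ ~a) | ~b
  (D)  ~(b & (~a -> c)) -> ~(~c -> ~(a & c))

B

(A): at (0,0,0,0) it gives 1, but φ = 0 — eliminated.
(C): at (0,0,0,0) it gives 1, but φ = 0 — eliminated.
(D): at (0,0,0,1) it gives 0, but φ = 1 — eliminated.
That leaves (B). Evaluating it on every row reproduces the table of φ exactly.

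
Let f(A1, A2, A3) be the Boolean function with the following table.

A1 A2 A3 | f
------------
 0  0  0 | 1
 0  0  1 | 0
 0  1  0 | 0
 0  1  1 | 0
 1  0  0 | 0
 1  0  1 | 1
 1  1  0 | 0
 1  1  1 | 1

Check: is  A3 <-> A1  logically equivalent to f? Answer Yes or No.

Check the formula against f row by row:
  A1=0, A2=0, A3=0: formula gives 1, f = 1 ✓
  A1=0, A2=0, A3=1: formula gives 0, f = 0 ✓
  A1=0, A2=1, A3=0: formula gives 1, but f = 0 ✗
Row (0,1,0) is a counterexample, so the formula is not equivalent to f.

No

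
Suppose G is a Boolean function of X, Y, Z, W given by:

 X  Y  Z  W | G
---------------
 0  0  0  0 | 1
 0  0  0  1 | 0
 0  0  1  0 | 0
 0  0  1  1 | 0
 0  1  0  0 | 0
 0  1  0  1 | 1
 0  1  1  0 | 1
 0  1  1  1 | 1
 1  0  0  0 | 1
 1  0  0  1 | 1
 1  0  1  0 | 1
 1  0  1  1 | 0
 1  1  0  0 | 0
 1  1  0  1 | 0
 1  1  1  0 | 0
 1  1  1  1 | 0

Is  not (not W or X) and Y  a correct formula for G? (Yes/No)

Check the formula against G row by row:
  X=0, Y=0, Z=0, W=0: formula gives 0, but G = 1 ✗
Since they disagree at (0,0,0,0), the expression is not a correct formula for G.

No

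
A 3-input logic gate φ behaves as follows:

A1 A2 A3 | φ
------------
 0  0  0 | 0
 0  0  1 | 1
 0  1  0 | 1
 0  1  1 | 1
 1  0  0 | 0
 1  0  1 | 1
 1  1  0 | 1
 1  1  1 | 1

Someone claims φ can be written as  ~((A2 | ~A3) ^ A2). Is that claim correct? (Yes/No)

Yes

Evaluate ~((A2 | ~A3) ^ A2) on each row and compare to φ:
  A1=0, A2=0, A3=0: formula gives 0, φ = 0 ✓
  A1=0, A2=0, A3=1: formula gives 1, φ = 1 ✓
  A1=0, A2=1, A3=0: formula gives 1, φ = 1 ✓
  A1=0, A2=1, A3=1: formula gives 1, φ = 1 ✓
  A1=1, A2=0, A3=0: formula gives 0, φ = 0 ✓
  … (the remaining 3 rows also agree.)
All 8 rows match — the expression computes φ exactly.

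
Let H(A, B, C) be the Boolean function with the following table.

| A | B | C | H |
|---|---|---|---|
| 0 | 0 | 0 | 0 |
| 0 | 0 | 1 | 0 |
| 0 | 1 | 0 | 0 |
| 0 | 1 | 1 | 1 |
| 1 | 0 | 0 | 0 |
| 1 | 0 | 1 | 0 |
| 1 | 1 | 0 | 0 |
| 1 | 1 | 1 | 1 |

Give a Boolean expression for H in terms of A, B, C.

H(A, B, C) = ((A' · B) · C) + ((A · B) · C)

Collect the rows where H=1 — (0,1,1), (1,1,1) — and write one minterm per row: ¬A·B·C, A·B·C. Their union (logical OR) reproduces the table exactly.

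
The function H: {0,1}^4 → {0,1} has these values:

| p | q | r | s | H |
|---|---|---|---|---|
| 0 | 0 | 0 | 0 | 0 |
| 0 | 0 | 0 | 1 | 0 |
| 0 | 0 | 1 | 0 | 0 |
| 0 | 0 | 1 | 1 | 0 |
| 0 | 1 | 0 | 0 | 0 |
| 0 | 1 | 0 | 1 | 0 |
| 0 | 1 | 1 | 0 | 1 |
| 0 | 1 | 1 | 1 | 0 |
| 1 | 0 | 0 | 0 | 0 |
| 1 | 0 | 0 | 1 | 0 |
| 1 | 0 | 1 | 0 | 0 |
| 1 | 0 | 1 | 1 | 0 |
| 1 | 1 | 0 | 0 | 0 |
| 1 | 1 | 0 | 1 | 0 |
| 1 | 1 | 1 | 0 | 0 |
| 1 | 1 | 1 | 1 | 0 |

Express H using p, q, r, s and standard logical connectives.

H is 1 on exactly one input, (0,1,1,0), whose minterm is ¬p·q·r·¬s. So H is just that conjunction.

H(p, q, r, s) = ((~p & q) & r) & ~s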